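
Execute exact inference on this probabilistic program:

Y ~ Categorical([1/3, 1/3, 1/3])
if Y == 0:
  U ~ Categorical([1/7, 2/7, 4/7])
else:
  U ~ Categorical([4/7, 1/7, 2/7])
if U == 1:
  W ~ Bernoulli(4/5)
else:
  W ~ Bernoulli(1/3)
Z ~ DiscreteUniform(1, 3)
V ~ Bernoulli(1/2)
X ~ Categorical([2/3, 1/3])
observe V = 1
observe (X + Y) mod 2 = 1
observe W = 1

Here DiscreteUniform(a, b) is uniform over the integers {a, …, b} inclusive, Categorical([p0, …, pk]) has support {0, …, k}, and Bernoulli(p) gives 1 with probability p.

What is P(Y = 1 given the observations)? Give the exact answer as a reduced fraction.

Enumerate traces; 27 have nonzero weight after conditioning:
  (Y=0, U=0, W=1, Z=1, V=1, X=1) weight 1/1134
  (Y=0, U=0, W=1, Z=2, V=1, X=1) weight 1/1134
  (Y=0, U=0, W=1, Z=3, V=1, X=1) weight 1/1134
  (Y=0, U=1, W=1, Z=1, V=1, X=1) weight 4/945
  (Y=0, U=1, W=1, Z=2, V=1, X=1) weight 4/945
  (Y=0, U=1, W=1, Z=3, V=1, X=1) weight 4/945
  (Y=0, U=2, W=1, Z=1, V=1, X=1) weight 2/567
  (Y=0, U=2, W=1, Z=2, V=1, X=1) weight 2/567
  (Y=1, U=0, W=1, Z=1, V=1, X=0) weight 4/567
  (Y=2, U=0, W=1, Z=1, V=1, X=1) weight 2/567
  … 17 more
Group by Y:
  weight(Y=0) = 7/270
  weight(Y=1) = 2/45
  weight(Y=2) = 1/45
Total weight = 7/270 + 2/45 + 1/45 = 5/54
P(Y=0 | obs) = 7/270 / 5/54 = 7/25
P(Y=1 | obs) = 2/45 / 5/54 = 12/25
P(Y=2 | obs) = 1/45 / 5/54 = 6/25

P(Y = 1 | obs) = 12/25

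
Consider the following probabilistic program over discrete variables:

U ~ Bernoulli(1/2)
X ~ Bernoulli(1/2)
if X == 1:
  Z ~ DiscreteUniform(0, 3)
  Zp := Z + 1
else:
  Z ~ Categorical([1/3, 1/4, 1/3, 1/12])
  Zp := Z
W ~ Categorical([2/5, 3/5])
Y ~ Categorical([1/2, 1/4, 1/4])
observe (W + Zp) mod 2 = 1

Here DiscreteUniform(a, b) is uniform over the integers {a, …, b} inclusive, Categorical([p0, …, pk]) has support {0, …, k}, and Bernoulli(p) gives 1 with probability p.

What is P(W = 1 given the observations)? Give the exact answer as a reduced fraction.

Enumerate traces; 48 have nonzero weight after conditioning:
  (U=0, X=0, Z=0, W=1, Y=0) weight 1/40
  (U=0, X=0, Z=0, W=1, Y=1) weight 1/80
  (U=0, X=0, Z=0, W=1, Y=2) weight 1/80
  (U=0, X=0, Z=1, W=0, Y=0) weight 1/80
  (U=0, X=0, Z=1, W=0, Y=1) weight 1/160
  (U=0, X=0, Z=1, W=0, Y=2) weight 1/160
  (U=0, X=0, Z=2, W=1, Y=0) weight 1/40
  (U=0, X=0, Z=2, W=1, Y=1) weight 1/80
  … 40 more
Group by W:
  weight(W=0) = 1/6
  weight(W=1) = 7/20
Total weight = 1/6 + 7/20 = 31/60
P(W=0 | obs) = 1/6 / 31/60 = 10/31
P(W=1 | obs) = 7/20 / 31/60 = 21/31

P(W = 1 | obs) = 21/31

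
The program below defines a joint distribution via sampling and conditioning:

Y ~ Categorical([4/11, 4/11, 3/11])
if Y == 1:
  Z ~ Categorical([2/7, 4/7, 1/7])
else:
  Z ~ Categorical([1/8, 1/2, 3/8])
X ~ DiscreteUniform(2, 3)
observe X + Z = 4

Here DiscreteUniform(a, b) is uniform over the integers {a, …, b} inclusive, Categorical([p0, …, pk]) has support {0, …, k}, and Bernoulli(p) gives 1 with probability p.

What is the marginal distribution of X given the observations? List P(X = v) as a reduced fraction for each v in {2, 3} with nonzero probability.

Enumerate traces; 6 have nonzero weight after conditioning:
  (Y=0, Z=1, X=3) weight 1/11
  (Y=0, Z=2, X=2) weight 3/44
  (Y=1, Z=1, X=3) weight 8/77
  (Y=1, Z=2, X=2) weight 2/77
  (Y=2, Z=1, X=3) weight 3/44
  (Y=2, Z=2, X=2) weight 9/176
Group by X:
  weight(X=2) = 179/1232
  weight(X=3) = 81/308
Total weight = 179/1232 + 81/308 = 503/1232
P(X=2 | obs) = 179/1232 / 503/1232 = 179/503
P(X=3 | obs) = 81/308 / 503/1232 = 324/503

P(X=2) = 179/503, P(X=3) = 324/503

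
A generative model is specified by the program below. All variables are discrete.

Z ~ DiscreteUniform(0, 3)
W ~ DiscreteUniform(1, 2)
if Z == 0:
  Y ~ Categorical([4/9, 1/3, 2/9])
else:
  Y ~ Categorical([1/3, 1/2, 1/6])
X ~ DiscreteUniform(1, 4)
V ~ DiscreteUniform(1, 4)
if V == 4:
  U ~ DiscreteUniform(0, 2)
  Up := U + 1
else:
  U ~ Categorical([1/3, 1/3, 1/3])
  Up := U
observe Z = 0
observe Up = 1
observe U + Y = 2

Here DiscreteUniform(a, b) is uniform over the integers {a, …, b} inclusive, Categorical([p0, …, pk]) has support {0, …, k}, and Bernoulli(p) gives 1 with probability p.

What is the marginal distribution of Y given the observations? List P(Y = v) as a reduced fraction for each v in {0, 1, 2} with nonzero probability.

Enumerate traces; 32 have nonzero weight after conditioning:
  (Z=0, W=1, Y=1, X=1, V=1, U=1) weight 1/1152
  (Z=0, W=1, Y=1, X=1, V=2, U=1) weight 1/1152
  (Z=0, W=1, Y=1, X=1, V=3, U=1) weight 1/1152
  (Z=0, W=1, Y=1, X=2, V=1, U=1) weight 1/1152
  (Z=0, W=1, Y=1, X=2, V=2, U=1) weight 1/1152
  (Z=0, W=1, Y=1, X=2, V=3, U=1) weight 1/1152
  (Z=0, W=1, Y=1, X=3, V=1, U=1) weight 1/1152
  (Z=0, W=1, Y=1, X=3, V=2, U=1) weight 1/1152
  (Z=0, W=1, Y=2, X=1, V=4, U=0) weight 1/1728
  … 23 more
Group by Y:
  weight(Y=1) = 1/48
  weight(Y=2) = 1/216
Total weight = 1/48 + 1/216 = 11/432
P(Y=1 | obs) = 1/48 / 11/432 = 9/11
P(Y=2 | obs) = 1/216 / 11/432 = 2/11

P(Y=1) = 9/11, P(Y=2) = 2/11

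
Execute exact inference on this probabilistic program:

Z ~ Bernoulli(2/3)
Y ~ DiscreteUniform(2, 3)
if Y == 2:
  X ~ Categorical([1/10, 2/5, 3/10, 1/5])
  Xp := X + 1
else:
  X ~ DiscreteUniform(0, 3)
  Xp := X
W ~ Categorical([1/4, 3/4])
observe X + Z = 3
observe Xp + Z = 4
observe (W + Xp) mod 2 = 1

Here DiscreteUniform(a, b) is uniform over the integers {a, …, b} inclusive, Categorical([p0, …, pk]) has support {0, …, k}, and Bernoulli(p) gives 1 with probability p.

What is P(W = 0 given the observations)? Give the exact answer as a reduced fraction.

P(W = 0 | obs) = 1/2

Enumerate traces; 2 have nonzero weight after conditioning:
  (Z=0, Y=2, X=3, W=1) weight 1/40
  (Z=1, Y=2, X=2, W=0) weight 1/40
Group by W:
  weight(W=0) = 1/40
  weight(W=1) = 1/40
Total weight = 1/40 + 1/40 = 1/20
P(W=0 | obs) = 1/40 / 1/20 = 1/2
P(W=1 | obs) = 1/40 / 1/20 = 1/2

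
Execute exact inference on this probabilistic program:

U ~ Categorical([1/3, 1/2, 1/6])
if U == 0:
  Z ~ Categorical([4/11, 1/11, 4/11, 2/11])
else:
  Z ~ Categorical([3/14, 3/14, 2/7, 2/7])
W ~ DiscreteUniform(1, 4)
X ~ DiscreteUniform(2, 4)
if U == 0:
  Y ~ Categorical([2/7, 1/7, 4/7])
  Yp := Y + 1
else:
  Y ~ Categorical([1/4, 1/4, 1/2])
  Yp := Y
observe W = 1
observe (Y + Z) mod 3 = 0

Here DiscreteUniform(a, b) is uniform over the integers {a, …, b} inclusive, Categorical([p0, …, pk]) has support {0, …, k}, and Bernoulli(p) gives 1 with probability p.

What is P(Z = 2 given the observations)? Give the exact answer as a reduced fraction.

Enumerate traces; 36 have nonzero weight after conditioning:
  (U=0, Z=0, W=1, X=2, Y=0) weight 2/693
  (U=0, Z=0, W=1, X=3, Y=0) weight 2/693
  (U=0, Z=0, W=1, X=4, Y=0) weight 2/693
  (U=0, Z=1, W=1, X=2, Y=2) weight 1/693
  (U=0, Z=1, W=1, X=3, Y=2) weight 1/693
  (U=0, Z=1, W=1, X=4, Y=2) weight 1/693
  (U=0, Z=2, W=1, X=2, Y=1) weight 1/693
  (U=0, Z=2, W=1, X=3, Y=1) weight 1/693
  (U=0, Z=3, W=1, X=2, Y=0) weight 1/693
  … 27 more
Group by Z:
  weight(Z=0) = 65/3696
  weight(Z=1) = 41/1848
  weight(Z=2) = 5/308
  weight(Z=3) = 5/308
Total weight = 65/3696 + 41/1848 + 5/308 + 5/308 = 89/1232
P(Z=0 | obs) = 65/3696 / 89/1232 = 65/267
P(Z=1 | obs) = 41/1848 / 89/1232 = 82/267
P(Z=2 | obs) = 5/308 / 89/1232 = 20/89
P(Z=3 | obs) = 5/308 / 89/1232 = 20/89

P(Z = 2 | obs) = 20/89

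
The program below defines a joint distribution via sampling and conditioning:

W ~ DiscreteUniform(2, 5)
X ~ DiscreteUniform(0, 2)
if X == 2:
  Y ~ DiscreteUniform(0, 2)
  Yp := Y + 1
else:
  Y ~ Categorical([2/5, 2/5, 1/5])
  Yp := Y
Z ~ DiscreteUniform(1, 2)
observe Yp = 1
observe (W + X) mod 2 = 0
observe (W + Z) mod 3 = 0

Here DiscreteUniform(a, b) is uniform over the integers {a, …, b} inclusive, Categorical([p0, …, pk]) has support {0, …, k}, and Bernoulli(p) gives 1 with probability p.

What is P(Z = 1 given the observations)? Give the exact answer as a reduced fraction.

Enumerate traces; 5 have nonzero weight after conditioning:
  (W=2, X=0, Y=1, Z=1) weight 1/60
  (W=2, X=2, Y=0, Z=1) weight 1/72
  (W=4, X=0, Y=1, Z=2) weight 1/60
  (W=4, X=2, Y=0, Z=2) weight 1/72
  (W=5, X=1, Y=1, Z=1) weight 1/60
Group by Z:
  weight(Z=1) = 17/360
  weight(Z=2) = 11/360
Total weight = 17/360 + 11/360 = 7/90
P(Z=1 | obs) = 17/360 / 7/90 = 17/28
P(Z=2 | obs) = 11/360 / 7/90 = 11/28

P(Z = 1 | obs) = 17/28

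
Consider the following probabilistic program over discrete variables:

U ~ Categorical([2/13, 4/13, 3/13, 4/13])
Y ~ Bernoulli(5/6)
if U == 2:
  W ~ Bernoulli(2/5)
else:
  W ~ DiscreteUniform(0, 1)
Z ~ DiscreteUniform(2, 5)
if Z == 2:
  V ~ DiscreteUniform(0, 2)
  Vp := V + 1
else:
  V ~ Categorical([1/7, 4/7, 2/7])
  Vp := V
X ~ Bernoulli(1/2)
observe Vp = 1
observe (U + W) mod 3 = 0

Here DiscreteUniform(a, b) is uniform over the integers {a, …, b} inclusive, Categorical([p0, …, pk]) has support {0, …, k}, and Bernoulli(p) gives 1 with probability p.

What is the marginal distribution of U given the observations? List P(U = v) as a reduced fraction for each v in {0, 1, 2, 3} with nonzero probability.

P(U=0) = 5/21, P(U=2) = 2/7, P(U=3) = 10/21

Enumerate traces; 48 have nonzero weight after conditioning:
  (U=0, Y=0, W=0, Z=2, V=0, X=0) weight 1/1872
  (U=0, Y=0, W=0, Z=2, V=0, X=1) weight 1/1872
  (U=0, Y=0, W=0, Z=3, V=1, X=0) weight 1/1092
  (U=0, Y=0, W=0, Z=3, V=1, X=1) weight 1/1092
  (U=0, Y=0, W=0, Z=4, V=1, X=0) weight 1/1092
  (U=0, Y=0, W=0, Z=4, V=1, X=1) weight 1/1092
  (U=0, Y=0, W=0, Z=5, V=1, X=0) weight 1/1092
  (U=0, Y=0, W=0, Z=5, V=1, X=1) weight 1/1092
  (U=2, Y=0, W=1, Z=2, V=0, X=0) weight 1/1560
  (U=3, Y=0, W=0, Z=2, V=0, X=0) weight 1/936
  … 38 more
Group by U:
  weight(U=0) = 43/1092
  weight(U=2) = 43/910
  weight(U=3) = 43/546
Total weight = 43/1092 + 43/910 + 43/546 = 43/260
P(U=0 | obs) = 43/1092 / 43/260 = 5/21
P(U=2 | obs) = 43/910 / 43/260 = 2/7
P(U=3 | obs) = 43/546 / 43/260 = 10/21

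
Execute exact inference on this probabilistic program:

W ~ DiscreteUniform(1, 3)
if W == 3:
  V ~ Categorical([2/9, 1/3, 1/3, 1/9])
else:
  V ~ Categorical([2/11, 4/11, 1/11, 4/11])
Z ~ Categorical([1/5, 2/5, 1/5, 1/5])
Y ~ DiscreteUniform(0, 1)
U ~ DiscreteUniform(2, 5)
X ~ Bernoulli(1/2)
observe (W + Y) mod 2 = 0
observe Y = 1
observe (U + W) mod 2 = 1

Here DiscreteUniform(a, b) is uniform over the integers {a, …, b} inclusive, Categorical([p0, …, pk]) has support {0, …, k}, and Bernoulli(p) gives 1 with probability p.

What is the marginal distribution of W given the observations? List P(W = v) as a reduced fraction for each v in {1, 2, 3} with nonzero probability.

Enumerate traces; 128 have nonzero weight after conditioning:
  (W=1, V=0, Z=0, Y=1, U=2, X=0) weight 1/1320
  (W=1, V=0, Z=0, Y=1, U=2, X=1) weight 1/1320
  (W=1, V=0, Z=0, Y=1, U=4, X=0) weight 1/1320
  (W=1, V=0, Z=0, Y=1, U=4, X=1) weight 1/1320
  (W=1, V=0, Z=1, Y=1, U=2, X=0) weight 1/660
  (W=1, V=0, Z=1, Y=1, U=2, X=1) weight 1/660
  (W=1, V=0, Z=1, Y=1, U=4, X=0) weight 1/660
  (W=1, V=0, Z=1, Y=1, U=4, X=1) weight 1/660
  (W=3, V=0, Z=0, Y=1, U=2, X=0) weight 1/1080
  … 119 more
Group by W:
  weight(W=1) = 1/12
  weight(W=3) = 1/12
Total weight = 1/12 + 1/12 = 1/6
P(W=1 | obs) = 1/12 / 1/6 = 1/2
P(W=3 | obs) = 1/12 / 1/6 = 1/2

P(W=1) = 1/2, P(W=3) = 1/2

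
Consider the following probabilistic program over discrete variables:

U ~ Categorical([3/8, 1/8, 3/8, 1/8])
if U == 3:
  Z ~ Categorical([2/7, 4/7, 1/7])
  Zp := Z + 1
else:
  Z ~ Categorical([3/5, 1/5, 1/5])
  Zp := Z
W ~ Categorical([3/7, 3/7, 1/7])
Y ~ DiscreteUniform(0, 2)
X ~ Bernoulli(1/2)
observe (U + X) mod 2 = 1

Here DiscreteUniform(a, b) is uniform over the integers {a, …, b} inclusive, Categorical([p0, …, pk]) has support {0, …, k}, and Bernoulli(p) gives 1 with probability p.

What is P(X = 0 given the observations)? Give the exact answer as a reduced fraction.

P(X = 0 | obs) = 1/4

Enumerate traces; 108 have nonzero weight after conditioning:
  (U=0, Z=0, W=0, Y=0, X=1) weight 9/560
  (U=0, Z=0, W=0, Y=1, X=1) weight 9/560
  (U=0, Z=0, W=0, Y=2, X=1) weight 9/560
  (U=0, Z=0, W=1, Y=0, X=1) weight 9/560
  (U=0, Z=0, W=1, Y=1, X=1) weight 9/560
  (U=0, Z=0, W=1, Y=2, X=1) weight 9/560
  (U=0, Z=0, W=2, Y=0, X=1) weight 3/560
  (U=0, Z=0, W=2, Y=1, X=1) weight 3/560
  (U=1, Z=0, W=0, Y=0, X=0) weight 3/560
  … 99 more
Group by X:
  weight(X=0) = 1/8
  weight(X=1) = 3/8
Total weight = 1/8 + 3/8 = 1/2
P(X=0 | obs) = 1/8 / 1/2 = 1/4
P(X=1 | obs) = 3/8 / 1/2 = 3/4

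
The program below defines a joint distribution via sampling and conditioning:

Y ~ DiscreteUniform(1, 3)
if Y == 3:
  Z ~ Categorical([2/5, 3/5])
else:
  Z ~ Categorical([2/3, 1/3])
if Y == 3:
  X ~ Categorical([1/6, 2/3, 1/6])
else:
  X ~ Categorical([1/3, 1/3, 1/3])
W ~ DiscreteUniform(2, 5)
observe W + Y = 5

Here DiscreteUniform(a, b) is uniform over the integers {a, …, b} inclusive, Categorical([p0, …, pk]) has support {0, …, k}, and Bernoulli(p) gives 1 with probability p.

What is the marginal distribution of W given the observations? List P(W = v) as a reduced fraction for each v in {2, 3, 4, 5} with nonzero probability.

Enumerate traces; 18 have nonzero weight after conditioning:
  (Y=1, Z=0, X=0, W=4) weight 1/54
  (Y=1, Z=0, X=1, W=4) weight 1/54
  (Y=1, Z=0, X=2, W=4) weight 1/54
  (Y=1, Z=1, X=0, W=4) weight 1/108
  (Y=1, Z=1, X=1, W=4) weight 1/108
  (Y=1, Z=1, X=2, W=4) weight 1/108
  (Y=2, Z=0, X=0, W=3) weight 1/54
  (Y=2, Z=0, X=1, W=3) weight 1/54
  (Y=3, Z=0, X=0, W=2) weight 1/180
  … 9 more
Group by W:
  weight(W=2) = 1/12
  weight(W=3) = 1/12
  weight(W=4) = 1/12
Total weight = 1/12 + 1/12 + 1/12 = 1/4
P(W=2 | obs) = 1/12 / 1/4 = 1/3
P(W=3 | obs) = 1/12 / 1/4 = 1/3
P(W=4 | obs) = 1/12 / 1/4 = 1/3

P(W=2) = 1/3, P(W=3) = 1/3, P(W=4) = 1/3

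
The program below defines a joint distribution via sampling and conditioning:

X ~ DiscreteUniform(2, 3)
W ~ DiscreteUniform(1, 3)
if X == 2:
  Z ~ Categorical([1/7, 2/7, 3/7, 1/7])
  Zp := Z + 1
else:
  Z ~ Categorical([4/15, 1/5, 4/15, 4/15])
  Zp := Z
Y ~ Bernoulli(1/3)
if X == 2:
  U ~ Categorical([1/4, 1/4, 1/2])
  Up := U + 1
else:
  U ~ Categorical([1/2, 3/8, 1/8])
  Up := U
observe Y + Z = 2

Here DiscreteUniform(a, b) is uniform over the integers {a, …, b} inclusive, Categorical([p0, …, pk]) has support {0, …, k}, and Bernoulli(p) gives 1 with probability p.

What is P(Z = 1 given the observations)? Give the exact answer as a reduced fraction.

Enumerate traces; 36 have nonzero weight after conditioning:
  (X=2, W=1, Z=1, Y=1, U=0) weight 1/252
  (X=2, W=1, Z=1, Y=1, U=1) weight 1/252
  (X=2, W=1, Z=1, Y=1, U=2) weight 1/126
  (X=2, W=1, Z=2, Y=0, U=0) weight 1/84
  (X=2, W=1, Z=2, Y=0, U=1) weight 1/84
  (X=2, W=1, Z=2, Y=0, U=2) weight 1/42
  (X=2, W=2, Z=1, Y=1, U=0) weight 1/252
  (X=2, W=2, Z=1, Y=1, U=1) weight 1/252
  … 28 more
Group by Z:
  weight(Z=1) = 17/210
  weight(Z=2) = 73/315
Total weight = 17/210 + 73/315 = 197/630
P(Z=1 | obs) = 17/210 / 197/630 = 51/197
P(Z=2 | obs) = 73/315 / 197/630 = 146/197

P(Z = 1 | obs) = 51/197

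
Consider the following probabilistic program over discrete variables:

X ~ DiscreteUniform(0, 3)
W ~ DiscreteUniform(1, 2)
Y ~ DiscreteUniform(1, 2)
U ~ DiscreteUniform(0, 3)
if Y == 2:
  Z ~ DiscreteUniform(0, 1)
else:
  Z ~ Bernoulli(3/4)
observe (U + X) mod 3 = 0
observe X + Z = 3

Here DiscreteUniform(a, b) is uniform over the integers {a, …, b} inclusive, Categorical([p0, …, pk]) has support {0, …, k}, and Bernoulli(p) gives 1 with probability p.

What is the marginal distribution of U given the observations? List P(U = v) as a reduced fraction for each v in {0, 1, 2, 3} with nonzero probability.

Enumerate traces; 12 have nonzero weight after conditioning:
  (X=2, W=1, Y=1, U=1, Z=1) weight 3/256
  (X=2, W=1, Y=2, U=1, Z=1) weight 1/128
  (X=2, W=2, Y=1, U=1, Z=1) weight 3/256
  (X=2, W=2, Y=2, U=1, Z=1) weight 1/128
  (X=3, W=1, Y=1, U=0, Z=0) weight 1/256
  (X=3, W=1, Y=1, U=3, Z=0) weight 1/256
  (X=3, W=1, Y=2, U=0, Z=0) weight 1/128
  (X=3, W=1, Y=2, U=3, Z=0) weight 1/128
  … 4 more
Group by U:
  weight(U=0) = 3/128
  weight(U=1) = 5/128
  weight(U=3) = 3/128
Total weight = 3/128 + 5/128 + 3/128 = 11/128
P(U=0 | obs) = 3/128 / 11/128 = 3/11
P(U=1 | obs) = 5/128 / 11/128 = 5/11
P(U=3 | obs) = 3/128 / 11/128 = 3/11

P(U=0) = 3/11, P(U=1) = 5/11, P(U=3) = 3/11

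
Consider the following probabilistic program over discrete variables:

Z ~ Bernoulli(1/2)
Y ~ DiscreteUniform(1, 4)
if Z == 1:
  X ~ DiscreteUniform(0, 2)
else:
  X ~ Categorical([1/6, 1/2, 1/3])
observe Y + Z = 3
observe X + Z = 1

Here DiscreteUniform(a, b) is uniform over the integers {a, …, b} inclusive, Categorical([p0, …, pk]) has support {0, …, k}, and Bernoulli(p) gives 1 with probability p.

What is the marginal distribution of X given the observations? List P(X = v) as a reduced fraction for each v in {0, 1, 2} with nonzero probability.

Enumerate traces; 2 have nonzero weight after conditioning:
  (Z=0, Y=3, X=1) weight 1/16
  (Z=1, Y=2, X=0) weight 1/24
Group by X:
  weight(X=0) = 1/24
  weight(X=1) = 1/16
Total weight = 1/24 + 1/16 = 5/48
P(X=0 | obs) = 1/24 / 5/48 = 2/5
P(X=1 | obs) = 1/16 / 5/48 = 3/5

P(X=0) = 2/5, P(X=1) = 3/5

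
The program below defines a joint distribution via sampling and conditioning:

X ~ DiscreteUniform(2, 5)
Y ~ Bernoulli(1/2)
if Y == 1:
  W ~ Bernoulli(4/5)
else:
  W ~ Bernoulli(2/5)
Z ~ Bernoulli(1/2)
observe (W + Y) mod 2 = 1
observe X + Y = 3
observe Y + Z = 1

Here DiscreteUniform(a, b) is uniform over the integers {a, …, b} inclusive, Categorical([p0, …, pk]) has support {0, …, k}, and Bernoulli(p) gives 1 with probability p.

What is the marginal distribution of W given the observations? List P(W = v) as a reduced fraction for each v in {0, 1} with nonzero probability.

Enumerate traces; 2 have nonzero weight after conditioning:
  (X=2, Y=1, W=0, Z=0) weight 1/80
  (X=3, Y=0, W=1, Z=1) weight 1/40
Group by W:
  weight(W=0) = 1/80
  weight(W=1) = 1/40
Total weight = 1/80 + 1/40 = 3/80
P(W=0 | obs) = 1/80 / 3/80 = 1/3
P(W=1 | obs) = 1/40 / 3/80 = 2/3

P(W=0) = 1/3, P(W=1) = 2/3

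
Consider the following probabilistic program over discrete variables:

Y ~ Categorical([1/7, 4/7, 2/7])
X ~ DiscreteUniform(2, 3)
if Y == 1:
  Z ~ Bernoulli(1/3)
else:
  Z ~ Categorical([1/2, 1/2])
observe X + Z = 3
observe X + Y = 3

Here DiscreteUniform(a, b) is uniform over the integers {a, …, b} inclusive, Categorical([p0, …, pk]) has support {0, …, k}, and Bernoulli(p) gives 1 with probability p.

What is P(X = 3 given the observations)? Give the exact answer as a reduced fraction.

P(X = 3 | obs) = 3/11

Enumerate traces; 2 have nonzero weight after conditioning:
  (Y=0, X=3, Z=0) weight 1/28
  (Y=1, X=2, Z=1) weight 2/21
Group by X:
  weight(X=2) = 2/21
  weight(X=3) = 1/28
Total weight = 2/21 + 1/28 = 11/84
P(X=2 | obs) = 2/21 / 11/84 = 8/11
P(X=3 | obs) = 1/28 / 11/84 = 3/11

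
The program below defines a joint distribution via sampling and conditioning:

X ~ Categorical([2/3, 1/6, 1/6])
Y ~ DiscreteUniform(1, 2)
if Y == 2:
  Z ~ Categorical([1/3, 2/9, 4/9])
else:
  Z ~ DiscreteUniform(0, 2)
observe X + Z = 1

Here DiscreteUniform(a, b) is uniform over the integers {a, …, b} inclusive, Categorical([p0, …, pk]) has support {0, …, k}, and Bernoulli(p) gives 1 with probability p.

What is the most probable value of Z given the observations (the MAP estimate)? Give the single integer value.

Enumerate traces; 4 have nonzero weight after conditioning:
  (X=0, Y=1, Z=1) weight 1/9
  (X=0, Y=2, Z=1) weight 2/27
  (X=1, Y=1, Z=0) weight 1/36
  (X=1, Y=2, Z=0) weight 1/36
Group by Z:
  weight(Z=0) = 1/18
  weight(Z=1) = 5/27
Total weight = 1/18 + 5/27 = 13/54
P(Z=0 | obs) = 1/18 / 13/54 = 3/13
P(Z=1 | obs) = 5/27 / 13/54 = 10/13
argmax = 1

argmax_v P(Z = v | obs) = 1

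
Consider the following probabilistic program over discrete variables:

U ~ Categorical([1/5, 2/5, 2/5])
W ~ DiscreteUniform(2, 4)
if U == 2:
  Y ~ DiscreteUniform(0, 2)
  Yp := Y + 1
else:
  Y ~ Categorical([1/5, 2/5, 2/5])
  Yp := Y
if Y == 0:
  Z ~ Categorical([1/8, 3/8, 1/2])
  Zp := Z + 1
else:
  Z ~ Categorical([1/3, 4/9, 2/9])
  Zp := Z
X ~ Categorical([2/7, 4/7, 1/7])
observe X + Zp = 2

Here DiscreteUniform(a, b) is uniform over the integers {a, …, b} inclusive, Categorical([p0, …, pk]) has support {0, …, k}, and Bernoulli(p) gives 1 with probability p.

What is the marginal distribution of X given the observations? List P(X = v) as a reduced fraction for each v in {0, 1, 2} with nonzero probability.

P(X=0) = 1409/6007, P(X=1) = 3926/6007, P(X=2) = 672/6007

Enumerate traces; 72 have nonzero weight after conditioning:
  (U=0, W=2, Y=0, Z=0, X=1) weight 1/1050
  (U=0, W=2, Y=0, Z=1, X=0) weight 1/700
  (U=0, W=2, Y=1, Z=0, X=2) weight 2/1575
  (U=0, W=2, Y=1, Z=1, X=1) weight 32/4725
  (U=0, W=2, Y=1, Z=2, X=0) weight 8/4725
  (U=0, W=2, Y=2, Z=0, X=2) weight 2/1575
  (U=0, W=2, Y=2, Z=1, X=1) weight 32/4725
  (U=0, W=2, Y=2, Z=2, X=0) weight 8/4725
  … 64 more
Group by X:
  weight(X=0) = 1409/18900
  weight(X=1) = 1963/9450
  weight(X=2) = 8/225
Total weight = 1409/18900 + 1963/9450 + 8/225 = 6007/18900
P(X=0 | obs) = 1409/18900 / 6007/18900 = 1409/6007
P(X=1 | obs) = 1963/9450 / 6007/18900 = 3926/6007
P(X=2 | obs) = 8/225 / 6007/18900 = 672/6007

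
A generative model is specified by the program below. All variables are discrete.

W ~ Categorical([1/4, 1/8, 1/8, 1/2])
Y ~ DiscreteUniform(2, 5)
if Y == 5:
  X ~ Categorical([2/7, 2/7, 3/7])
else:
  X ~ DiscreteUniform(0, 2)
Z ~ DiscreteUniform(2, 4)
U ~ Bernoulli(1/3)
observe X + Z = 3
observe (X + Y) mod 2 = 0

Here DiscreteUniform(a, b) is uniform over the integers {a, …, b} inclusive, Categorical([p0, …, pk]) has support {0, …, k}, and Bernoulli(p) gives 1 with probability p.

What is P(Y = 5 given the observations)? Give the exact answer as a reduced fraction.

Enumerate traces; 32 have nonzero weight after conditioning:
  (W=0, Y=2, X=0, Z=3, U=0) weight 1/216
  (W=0, Y=2, X=0, Z=3, U=1) weight 1/432
  (W=0, Y=3, X=1, Z=2, U=0) weight 1/216
  (W=0, Y=3, X=1, Z=2, U=1) weight 1/432
  (W=0, Y=4, X=0, Z=3, U=0) weight 1/216
  (W=0, Y=4, X=0, Z=3, U=1) weight 1/432
  (W=0, Y=5, X=1, Z=2, U=0) weight 1/252
  (W=0, Y=5, X=1, Z=2, U=1) weight 1/504
  … 24 more
Group by Y:
  weight(Y=2) = 1/36
  weight(Y=3) = 1/36
  weight(Y=4) = 1/36
  weight(Y=5) = 1/42
Total weight = 1/36 + 1/36 + 1/36 + 1/42 = 3/28
P(Y=2 | obs) = 1/36 / 3/28 = 7/27
P(Y=3 | obs) = 1/36 / 3/28 = 7/27
P(Y=4 | obs) = 1/36 / 3/28 = 7/27
P(Y=5 | obs) = 1/42 / 3/28 = 2/9

P(Y = 5 | obs) = 2/9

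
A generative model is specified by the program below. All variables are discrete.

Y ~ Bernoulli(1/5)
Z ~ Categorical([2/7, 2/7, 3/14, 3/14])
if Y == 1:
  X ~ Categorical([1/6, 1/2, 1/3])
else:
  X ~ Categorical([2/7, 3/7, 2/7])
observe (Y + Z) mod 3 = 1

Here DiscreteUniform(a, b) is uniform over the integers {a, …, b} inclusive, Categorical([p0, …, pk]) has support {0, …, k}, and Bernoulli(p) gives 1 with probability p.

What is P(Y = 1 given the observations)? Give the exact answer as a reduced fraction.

P(Y = 1 | obs) = 7/23

Enumerate traces; 9 have nonzero weight after conditioning:
  (Y=0, Z=1, X=0) weight 16/245
  (Y=0, Z=1, X=1) weight 24/245
  (Y=0, Z=1, X=2) weight 16/245
  (Y=1, Z=0, X=0) weight 1/105
  (Y=1, Z=0, X=1) weight 1/35
  (Y=1, Z=0, X=2) weight 2/105
  (Y=1, Z=3, X=0) weight 1/140
  (Y=1, Z=3, X=1) weight 3/140
  … 1 more
Group by Y:
  weight(Y=0) = 8/35
  weight(Y=1) = 1/10
Total weight = 8/35 + 1/10 = 23/70
P(Y=0 | obs) = 8/35 / 23/70 = 16/23
P(Y=1 | obs) = 1/10 / 23/70 = 7/23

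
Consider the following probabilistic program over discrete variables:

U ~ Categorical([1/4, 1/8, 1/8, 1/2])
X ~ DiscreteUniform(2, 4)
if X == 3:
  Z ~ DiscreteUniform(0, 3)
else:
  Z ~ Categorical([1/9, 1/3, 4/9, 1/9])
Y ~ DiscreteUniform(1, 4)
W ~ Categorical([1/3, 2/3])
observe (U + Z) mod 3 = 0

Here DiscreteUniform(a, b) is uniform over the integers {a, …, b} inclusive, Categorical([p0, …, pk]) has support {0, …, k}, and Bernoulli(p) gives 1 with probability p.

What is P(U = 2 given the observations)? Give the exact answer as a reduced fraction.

Enumerate traces; 144 have nonzero weight after conditioning:
  (U=0, X=2, Z=0, Y=1, W=0) weight 1/1296
  (U=0, X=2, Z=0, Y=1, W=1) weight 1/648
  (U=0, X=2, Z=0, Y=2, W=0) weight 1/1296
  (U=0, X=2, Z=0, Y=2, W=1) weight 1/648
  (U=0, X=2, Z=0, Y=3, W=0) weight 1/1296
  (U=0, X=2, Z=0, Y=3, W=1) weight 1/648
  (U=0, X=2, Z=0, Y=4, W=0) weight 1/1296
  (U=0, X=2, Z=0, Y=4, W=1) weight 1/648
  (U=1, X=2, Z=2, Y=1, W=0) weight 1/648
  (U=2, X=2, Z=1, Y=1, W=0) weight 1/864
  … 134 more
Group by U:
  weight(U=0) = 17/216
  weight(U=1) = 41/864
  weight(U=2) = 11/288
  weight(U=3) = 17/108
Total weight = 17/216 + 41/864 + 11/288 + 17/108 = 139/432
P(U=0 | obs) = 17/216 / 139/432 = 34/139
P(U=1 | obs) = 41/864 / 139/432 = 41/278
P(U=2 | obs) = 11/288 / 139/432 = 33/278
P(U=3 | obs) = 17/108 / 139/432 = 68/139

P(U = 2 | obs) = 33/278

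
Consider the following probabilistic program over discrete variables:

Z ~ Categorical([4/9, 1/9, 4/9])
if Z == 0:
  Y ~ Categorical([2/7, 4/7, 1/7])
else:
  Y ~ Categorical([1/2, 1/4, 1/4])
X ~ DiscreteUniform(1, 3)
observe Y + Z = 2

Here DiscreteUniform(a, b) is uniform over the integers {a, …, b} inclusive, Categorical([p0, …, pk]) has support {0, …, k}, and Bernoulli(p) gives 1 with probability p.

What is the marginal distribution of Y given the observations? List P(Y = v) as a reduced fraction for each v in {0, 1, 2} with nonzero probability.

Enumerate traces; 9 have nonzero weight after conditioning:
  (Z=0, Y=2, X=1) weight 4/189
  (Z=0, Y=2, X=2) weight 4/189
  (Z=0, Y=2, X=3) weight 4/189
  (Z=1, Y=1, X=1) weight 1/108
  (Z=1, Y=1, X=2) weight 1/108
  (Z=1, Y=1, X=3) weight 1/108
  (Z=2, Y=0, X=1) weight 2/27
  (Z=2, Y=0, X=2) weight 2/27
  … 1 more
Group by Y:
  weight(Y=0) = 2/9
  weight(Y=1) = 1/36
  weight(Y=2) = 4/63
Total weight = 2/9 + 1/36 + 4/63 = 79/252
P(Y=0 | obs) = 2/9 / 79/252 = 56/79
P(Y=1 | obs) = 1/36 / 79/252 = 7/79
P(Y=2 | obs) = 4/63 / 79/252 = 16/79

P(Y=0) = 56/79, P(Y=1) = 7/79, P(Y=2) = 16/79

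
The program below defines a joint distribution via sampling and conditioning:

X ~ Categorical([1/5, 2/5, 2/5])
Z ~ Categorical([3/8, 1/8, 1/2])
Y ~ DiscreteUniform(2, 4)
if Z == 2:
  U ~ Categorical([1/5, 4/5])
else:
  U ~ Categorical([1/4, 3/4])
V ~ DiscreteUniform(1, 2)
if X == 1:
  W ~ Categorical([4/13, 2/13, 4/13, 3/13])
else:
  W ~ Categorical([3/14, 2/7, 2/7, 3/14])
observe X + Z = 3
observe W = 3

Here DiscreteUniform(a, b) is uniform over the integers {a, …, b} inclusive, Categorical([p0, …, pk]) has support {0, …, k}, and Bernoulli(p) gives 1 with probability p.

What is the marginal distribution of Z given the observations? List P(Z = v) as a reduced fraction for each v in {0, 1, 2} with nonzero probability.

Enumerate traces; 24 have nonzero weight after conditioning:
  (X=1, Z=2, Y=2, U=0, V=1, W=3) weight 1/650
  (X=1, Z=2, Y=2, U=0, V=2, W=3) weight 1/650
  (X=1, Z=2, Y=2, U=1, V=1, W=3) weight 2/325
  (X=1, Z=2, Y=2, U=1, V=2, W=3) weight 2/325
  (X=1, Z=2, Y=3, U=0, V=1, W=3) weight 1/650
  (X=1, Z=2, Y=3, U=0, V=2, W=3) weight 1/650
  (X=1, Z=2, Y=3, U=1, V=1, W=3) weight 2/325
  (X=1, Z=2, Y=3, U=1, V=2, W=3) weight 2/325
  (X=2, Z=1, Y=2, U=0, V=1, W=3) weight 1/2240
  … 15 more
Group by Z:
  weight(Z=1) = 3/280
  weight(Z=2) = 3/65
Total weight = 3/280 + 3/65 = 207/3640
P(Z=1 | obs) = 3/280 / 207/3640 = 13/69
P(Z=2 | obs) = 3/65 / 207/3640 = 56/69

P(Z=1) = 13/69, P(Z=2) = 56/69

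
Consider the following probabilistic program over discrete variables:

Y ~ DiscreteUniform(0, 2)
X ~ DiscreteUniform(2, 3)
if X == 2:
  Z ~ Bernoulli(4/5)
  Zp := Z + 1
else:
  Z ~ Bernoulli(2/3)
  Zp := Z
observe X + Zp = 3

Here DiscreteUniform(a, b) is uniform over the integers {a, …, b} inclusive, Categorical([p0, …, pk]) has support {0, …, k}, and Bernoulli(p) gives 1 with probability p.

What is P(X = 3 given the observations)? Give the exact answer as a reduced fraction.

Enumerate traces; 6 have nonzero weight after conditioning:
  (Y=0, X=2, Z=0) weight 1/30
  (Y=0, X=3, Z=0) weight 1/18
  (Y=1, X=2, Z=0) weight 1/30
  (Y=1, X=3, Z=0) weight 1/18
  (Y=2, X=2, Z=0) weight 1/30
  (Y=2, X=3, Z=0) weight 1/18
Group by X:
  weight(X=2) = 1/10
  weight(X=3) = 1/6
Total weight = 1/10 + 1/6 = 4/15
P(X=2 | obs) = 1/10 / 4/15 = 3/8
P(X=3 | obs) = 1/6 / 4/15 = 5/8

P(X = 3 | obs) = 5/8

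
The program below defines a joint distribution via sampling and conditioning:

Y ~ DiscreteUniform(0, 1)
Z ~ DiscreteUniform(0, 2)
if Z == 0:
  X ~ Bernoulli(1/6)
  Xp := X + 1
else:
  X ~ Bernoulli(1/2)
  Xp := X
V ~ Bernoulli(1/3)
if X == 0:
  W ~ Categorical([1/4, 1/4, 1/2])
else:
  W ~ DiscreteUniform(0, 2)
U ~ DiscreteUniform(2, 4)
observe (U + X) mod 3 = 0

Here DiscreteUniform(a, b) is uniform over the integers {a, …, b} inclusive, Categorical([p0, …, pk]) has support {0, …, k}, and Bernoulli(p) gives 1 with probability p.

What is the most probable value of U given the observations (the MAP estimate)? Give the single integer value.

Enumerate traces; 72 have nonzero weight after conditioning:
  (Y=0, Z=0, X=0, V=0, W=0, U=3) weight 5/648
  (Y=0, Z=0, X=0, V=0, W=1, U=3) weight 5/648
  (Y=0, Z=0, X=0, V=0, W=2, U=3) weight 5/324
  (Y=0, Z=0, X=0, V=1, W=0, U=3) weight 5/1296
  (Y=0, Z=0, X=0, V=1, W=1, U=3) weight 5/1296
  (Y=0, Z=0, X=0, V=1, W=2, U=3) weight 5/648
  (Y=0, Z=0, X=1, V=0, W=0, U=2) weight 1/486
  (Y=0, Z=0, X=1, V=0, W=1, U=2) weight 1/486
  … 64 more
Group by U:
  weight(U=2) = 7/54
  weight(U=3) = 11/54
Total weight = 7/54 + 11/54 = 1/3
P(U=2 | obs) = 7/54 / 1/3 = 7/18
P(U=3 | obs) = 11/54 / 1/3 = 11/18
argmax = 3

argmax_v P(U = v | obs) = 3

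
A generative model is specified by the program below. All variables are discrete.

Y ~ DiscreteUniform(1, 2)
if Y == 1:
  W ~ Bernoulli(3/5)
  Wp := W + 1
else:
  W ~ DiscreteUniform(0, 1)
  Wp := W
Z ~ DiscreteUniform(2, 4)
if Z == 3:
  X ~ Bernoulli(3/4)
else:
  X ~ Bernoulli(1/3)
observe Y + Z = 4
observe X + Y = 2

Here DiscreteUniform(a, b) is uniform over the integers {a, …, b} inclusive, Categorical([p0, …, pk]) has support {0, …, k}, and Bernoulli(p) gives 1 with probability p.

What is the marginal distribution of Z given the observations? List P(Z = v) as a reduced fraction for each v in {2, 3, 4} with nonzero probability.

Enumerate traces; 4 have nonzero weight after conditioning:
  (Y=1, W=0, Z=3, X=1) weight 1/20
  (Y=1, W=1, Z=3, X=1) weight 3/40
  (Y=2, W=0, Z=2, X=0) weight 1/18
  (Y=2, W=1, Z=2, X=0) weight 1/18
Group by Z:
  weight(Z=2) = 1/9
  weight(Z=3) = 1/8
Total weight = 1/9 + 1/8 = 17/72
P(Z=2 | obs) = 1/9 / 17/72 = 8/17
P(Z=3 | obs) = 1/8 / 17/72 = 9/17

P(Z=2) = 8/17, P(Z=3) = 9/17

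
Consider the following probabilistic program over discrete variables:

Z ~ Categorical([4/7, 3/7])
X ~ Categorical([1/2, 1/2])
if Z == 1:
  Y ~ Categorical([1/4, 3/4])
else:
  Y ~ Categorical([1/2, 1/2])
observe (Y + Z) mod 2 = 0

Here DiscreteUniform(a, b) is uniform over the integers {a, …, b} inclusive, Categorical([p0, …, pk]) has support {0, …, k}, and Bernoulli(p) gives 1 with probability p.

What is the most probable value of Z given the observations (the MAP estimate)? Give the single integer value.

Enumerate traces; 4 have nonzero weight after conditioning:
  (Z=0, X=0, Y=0) weight 1/7
  (Z=0, X=1, Y=0) weight 1/7
  (Z=1, X=0, Y=1) weight 9/56
  (Z=1, X=1, Y=1) weight 9/56
Group by Z:
  weight(Z=0) = 2/7
  weight(Z=1) = 9/28
Total weight = 2/7 + 9/28 = 17/28
P(Z=0 | obs) = 2/7 / 17/28 = 8/17
P(Z=1 | obs) = 9/28 / 17/28 = 9/17
argmax = 1

argmax_v P(Z = v | obs) = 1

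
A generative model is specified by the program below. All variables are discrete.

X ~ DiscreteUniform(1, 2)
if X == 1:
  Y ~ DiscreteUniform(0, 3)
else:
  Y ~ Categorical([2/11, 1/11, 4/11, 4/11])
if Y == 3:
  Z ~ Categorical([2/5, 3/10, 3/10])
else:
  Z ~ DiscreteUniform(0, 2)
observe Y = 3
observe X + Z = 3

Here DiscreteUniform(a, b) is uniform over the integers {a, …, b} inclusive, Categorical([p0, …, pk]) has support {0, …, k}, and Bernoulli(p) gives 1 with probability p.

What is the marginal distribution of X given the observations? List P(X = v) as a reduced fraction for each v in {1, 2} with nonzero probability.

P(X=1) = 11/27, P(X=2) = 16/27

Enumerate traces; 2 have nonzero weight after conditioning:
  (X=1, Y=3, Z=2) weight 3/80
  (X=2, Y=3, Z=1) weight 3/55
Group by X:
  weight(X=1) = 3/80
  weight(X=2) = 3/55
Total weight = 3/80 + 3/55 = 81/880
P(X=1 | obs) = 3/80 / 81/880 = 11/27
P(X=2 | obs) = 3/55 / 81/880 = 16/27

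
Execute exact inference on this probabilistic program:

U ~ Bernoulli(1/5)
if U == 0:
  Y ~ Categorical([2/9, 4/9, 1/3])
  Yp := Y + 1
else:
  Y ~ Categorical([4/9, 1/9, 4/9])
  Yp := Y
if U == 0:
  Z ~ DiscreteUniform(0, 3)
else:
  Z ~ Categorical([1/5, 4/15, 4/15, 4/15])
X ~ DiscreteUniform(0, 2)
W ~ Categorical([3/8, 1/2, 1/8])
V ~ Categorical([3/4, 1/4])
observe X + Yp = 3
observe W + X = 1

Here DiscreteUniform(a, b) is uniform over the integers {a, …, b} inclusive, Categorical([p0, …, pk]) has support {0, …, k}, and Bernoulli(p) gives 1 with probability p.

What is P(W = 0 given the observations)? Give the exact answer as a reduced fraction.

Enumerate traces; 24 have nonzero weight after conditioning:
  (U=0, Y=1, Z=0, X=1, W=0, V=0) weight 1/120
  (U=0, Y=1, Z=0, X=1, W=0, V=1) weight 1/360
  (U=0, Y=1, Z=1, X=1, W=0, V=0) weight 1/120
  (U=0, Y=1, Z=1, X=1, W=0, V=1) weight 1/360
  (U=0, Y=1, Z=2, X=1, W=0, V=0) weight 1/120
  (U=0, Y=1, Z=2, X=1, W=0, V=1) weight 1/360
  (U=0, Y=1, Z=3, X=1, W=0, V=0) weight 1/120
  (U=0, Y=1, Z=3, X=1, W=0, V=1) weight 1/360
  (U=0, Y=2, Z=0, X=0, W=1, V=0) weight 1/120
  … 15 more
Group by W:
  weight(W=0) = 1/18
  weight(W=1) = 2/45
Total weight = 1/18 + 2/45 = 1/10
P(W=0 | obs) = 1/18 / 1/10 = 5/9
P(W=1 | obs) = 2/45 / 1/10 = 4/9

P(W = 0 | obs) = 5/9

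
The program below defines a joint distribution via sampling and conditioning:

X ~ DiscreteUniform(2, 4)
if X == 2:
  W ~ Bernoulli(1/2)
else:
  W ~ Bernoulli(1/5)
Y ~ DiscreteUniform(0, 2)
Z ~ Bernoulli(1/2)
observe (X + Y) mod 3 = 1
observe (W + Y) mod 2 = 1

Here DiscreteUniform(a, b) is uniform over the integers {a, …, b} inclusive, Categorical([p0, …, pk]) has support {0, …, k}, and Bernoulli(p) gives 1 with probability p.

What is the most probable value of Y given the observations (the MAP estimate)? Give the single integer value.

Enumerate traces; 6 have nonzero weight after conditioning:
  (X=2, W=1, Y=2, Z=0) weight 1/36
  (X=2, W=1, Y=2, Z=1) weight 1/36
  (X=3, W=0, Y=1, Z=0) weight 2/45
  (X=3, W=0, Y=1, Z=1) weight 2/45
  (X=4, W=1, Y=0, Z=0) weight 1/90
  (X=4, W=1, Y=0, Z=1) weight 1/90
Group by Y:
  weight(Y=0) = 1/45
  weight(Y=1) = 4/45
  weight(Y=2) = 1/18
Total weight = 1/45 + 4/45 + 1/18 = 1/6
P(Y=0 | obs) = 1/45 / 1/6 = 2/15
P(Y=1 | obs) = 4/45 / 1/6 = 8/15
P(Y=2 | obs) = 1/18 / 1/6 = 1/3
argmax = 1

argmax_v P(Y = v | obs) = 1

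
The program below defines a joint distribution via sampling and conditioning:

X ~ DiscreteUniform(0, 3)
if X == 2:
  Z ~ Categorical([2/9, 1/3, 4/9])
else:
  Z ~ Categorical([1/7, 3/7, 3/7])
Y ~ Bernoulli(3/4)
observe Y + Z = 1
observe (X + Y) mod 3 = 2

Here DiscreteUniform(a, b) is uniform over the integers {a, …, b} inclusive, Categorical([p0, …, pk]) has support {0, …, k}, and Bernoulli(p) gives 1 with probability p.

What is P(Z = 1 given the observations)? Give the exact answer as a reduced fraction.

P(Z = 1 | obs) = 7/16

Enumerate traces; 2 have nonzero weight after conditioning:
  (X=1, Z=0, Y=1) weight 3/112
  (X=2, Z=1, Y=0) weight 1/48
Group by Z:
  weight(Z=0) = 3/112
  weight(Z=1) = 1/48
Total weight = 3/112 + 1/48 = 1/21
P(Z=0 | obs) = 3/112 / 1/21 = 9/16
P(Z=1 | obs) = 1/48 / 1/21 = 7/16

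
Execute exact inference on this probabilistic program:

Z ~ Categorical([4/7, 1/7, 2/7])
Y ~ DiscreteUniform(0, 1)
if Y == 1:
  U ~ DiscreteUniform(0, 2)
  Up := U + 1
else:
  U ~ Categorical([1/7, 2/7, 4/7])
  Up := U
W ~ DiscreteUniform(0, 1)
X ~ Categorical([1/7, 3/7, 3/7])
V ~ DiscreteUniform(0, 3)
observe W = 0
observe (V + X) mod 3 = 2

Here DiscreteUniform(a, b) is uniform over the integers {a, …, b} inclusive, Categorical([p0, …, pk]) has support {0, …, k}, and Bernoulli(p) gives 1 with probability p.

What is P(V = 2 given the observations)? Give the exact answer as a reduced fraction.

P(V = 2 | obs) = 1/10

Enumerate traces; 72 have nonzero weight after conditioning:
  (Z=0, Y=0, U=0, W=0, X=0, V=2) weight 1/1372
  (Z=0, Y=0, U=0, W=0, X=1, V=1) weight 3/1372
  (Z=0, Y=0, U=0, W=0, X=2, V=0) weight 3/1372
  (Z=0, Y=0, U=0, W=0, X=2, V=3) weight 3/1372
  (Z=0, Y=0, U=1, W=0, X=0, V=2) weight 1/686
  (Z=0, Y=0, U=1, W=0, X=1, V=1) weight 3/686
  (Z=0, Y=0, U=1, W=0, X=2, V=0) weight 3/686
  (Z=0, Y=0, U=1, W=0, X=2, V=3) weight 3/686
  … 64 more
Group by V:
  weight(V=0) = 3/56
  weight(V=1) = 3/56
  weight(V=2) = 1/56
  weight(V=3) = 3/56
Total weight = 3/56 + 3/56 + 1/56 + 3/56 = 5/28
P(V=0 | obs) = 3/56 / 5/28 = 3/10
P(V=1 | obs) = 3/56 / 5/28 = 3/10
P(V=2 | obs) = 1/56 / 5/28 = 1/10
P(V=3 | obs) = 3/56 / 5/28 = 3/10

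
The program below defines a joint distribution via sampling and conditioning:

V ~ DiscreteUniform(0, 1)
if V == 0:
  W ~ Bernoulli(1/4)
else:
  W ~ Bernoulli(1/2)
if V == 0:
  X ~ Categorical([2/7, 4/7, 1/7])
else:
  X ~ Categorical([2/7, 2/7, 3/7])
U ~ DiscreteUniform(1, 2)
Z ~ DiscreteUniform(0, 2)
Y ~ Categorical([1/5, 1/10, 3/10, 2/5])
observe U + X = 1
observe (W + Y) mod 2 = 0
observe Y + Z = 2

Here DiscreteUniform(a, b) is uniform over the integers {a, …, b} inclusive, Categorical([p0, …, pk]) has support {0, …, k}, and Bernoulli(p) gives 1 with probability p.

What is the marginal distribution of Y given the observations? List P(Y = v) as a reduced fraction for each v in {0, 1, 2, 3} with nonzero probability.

P(Y=0) = 5/14, P(Y=1) = 3/28, P(Y=2) = 15/28

Enumerate traces; 6 have nonzero weight after conditioning:
  (V=0, W=0, X=0, U=1, Z=0, Y=2) weight 3/560
  (V=0, W=0, X=0, U=1, Z=2, Y=0) weight 1/280
  (V=0, W=1, X=0, U=1, Z=1, Y=1) weight 1/1680
  (V=1, W=0, X=0, U=1, Z=0, Y=2) weight 1/280
  (V=1, W=0, X=0, U=1, Z=2, Y=0) weight 1/420
  (V=1, W=1, X=0, U=1, Z=1, Y=1) weight 1/840
Group by Y:
  weight(Y=0) = 1/168
  weight(Y=1) = 1/560
  weight(Y=2) = 1/112
Total weight = 1/168 + 1/560 + 1/112 = 1/60
P(Y=0 | obs) = 1/168 / 1/60 = 5/14
P(Y=1 | obs) = 1/560 / 1/60 = 3/28
P(Y=2 | obs) = 1/112 / 1/60 = 15/28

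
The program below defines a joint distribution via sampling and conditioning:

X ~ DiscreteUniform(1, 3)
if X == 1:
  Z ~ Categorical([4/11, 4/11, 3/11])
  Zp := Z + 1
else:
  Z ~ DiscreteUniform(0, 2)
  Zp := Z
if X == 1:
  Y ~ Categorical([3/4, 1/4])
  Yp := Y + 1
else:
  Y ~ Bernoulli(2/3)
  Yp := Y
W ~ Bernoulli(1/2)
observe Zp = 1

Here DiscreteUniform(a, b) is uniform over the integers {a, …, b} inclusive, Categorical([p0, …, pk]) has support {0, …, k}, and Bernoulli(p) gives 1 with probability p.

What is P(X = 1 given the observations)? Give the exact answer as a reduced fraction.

P(X = 1 | obs) = 6/17

Enumerate traces; 12 have nonzero weight after conditioning:
  (X=1, Z=0, Y=0, W=0) weight 1/22
  (X=1, Z=0, Y=0, W=1) weight 1/22
  (X=1, Z=0, Y=1, W=0) weight 1/66
  (X=1, Z=0, Y=1, W=1) weight 1/66
  (X=2, Z=1, Y=0, W=0) weight 1/54
  (X=2, Z=1, Y=0, W=1) weight 1/54
  (X=2, Z=1, Y=1, W=0) weight 1/27
  (X=2, Z=1, Y=1, W=1) weight 1/27
  (X=3, Z=1, Y=0, W=0) weight 1/54
  … 3 more
Group by X:
  weight(X=1) = 4/33
  weight(X=2) = 1/9
  weight(X=3) = 1/9
Total weight = 4/33 + 1/9 + 1/9 = 34/99
P(X=1 | obs) = 4/33 / 34/99 = 6/17
P(X=2 | obs) = 1/9 / 34/99 = 11/34
P(X=3 | obs) = 1/9 / 34/99 = 11/34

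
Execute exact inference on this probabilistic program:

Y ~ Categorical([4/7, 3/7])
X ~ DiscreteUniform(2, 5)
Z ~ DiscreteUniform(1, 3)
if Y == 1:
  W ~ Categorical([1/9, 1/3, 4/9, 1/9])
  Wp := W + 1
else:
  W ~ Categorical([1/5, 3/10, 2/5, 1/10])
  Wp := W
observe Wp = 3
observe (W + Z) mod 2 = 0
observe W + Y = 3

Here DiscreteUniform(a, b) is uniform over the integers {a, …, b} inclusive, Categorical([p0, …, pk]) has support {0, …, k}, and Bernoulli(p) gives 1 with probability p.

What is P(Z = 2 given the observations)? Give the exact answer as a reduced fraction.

Enumerate traces; 12 have nonzero weight after conditioning:
  (Y=0, X=2, Z=1, W=3) weight 1/210
  (Y=0, X=2, Z=3, W=3) weight 1/210
  (Y=0, X=3, Z=1, W=3) weight 1/210
  (Y=0, X=3, Z=3, W=3) weight 1/210
  (Y=0, X=4, Z=1, W=3) weight 1/210
  (Y=0, X=4, Z=3, W=3) weight 1/210
  (Y=0, X=5, Z=1, W=3) weight 1/210
  (Y=0, X=5, Z=3, W=3) weight 1/210
  (Y=1, X=2, Z=2, W=2) weight 1/63
  … 3 more
Group by Z:
  weight(Z=1) = 2/105
  weight(Z=2) = 4/63
  weight(Z=3) = 2/105
Total weight = 2/105 + 4/63 + 2/105 = 32/315
P(Z=1 | obs) = 2/105 / 32/315 = 3/16
P(Z=2 | obs) = 4/63 / 32/315 = 5/8
P(Z=3 | obs) = 2/105 / 32/315 = 3/16

P(Z = 2 | obs) = 5/8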